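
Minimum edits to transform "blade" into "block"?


Word 1: "blade" (length 5)
Word 2: "block" (length 5)
One optimal edit sequence (insert/delete/substitute each cost 1):
  1. keep 'b'
  2. keep 'l'
  3. substitute 'a' -> 'o'  (+1)
  4. substitute 'd' -> 'c'  (+1)
  5. substitute 'e' -> 'k'  (+1)
Total edit operations: 3
Edit distance = 3


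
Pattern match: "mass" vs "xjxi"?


Pattern of "mass": [0, 1, 2, 2]
Pattern of "xjxi": [0, 1, 0, 2]
Patterns do not match
Same pattern = No


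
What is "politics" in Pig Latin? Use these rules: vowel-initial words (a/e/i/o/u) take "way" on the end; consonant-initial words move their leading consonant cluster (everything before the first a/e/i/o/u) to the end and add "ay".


Word: "politics"
Starts with consonant(s) → move to end, add 'ay'
Consonant cluster: "p"
Pig Latin = "oliticspay"


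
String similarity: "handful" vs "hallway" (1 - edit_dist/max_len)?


Word 1: "handful" (length 7)
Word 2: "hallway" (length 7)
One optimal edit sequence:
  1. keep 'h'
  2. keep 'a'
  3. substitute 'n' -> 'l'  (+1)
  4. substitute 'd' -> 'l'  (+1)
  5. substitute 'f' -> 'w'  (+1)
  6. substitute 'u' -> 'a'  (+1)
  7. substitute 'l' -> 'y'  (+1)
Edit distance = 5
Max length = max(7, 7) = 7
Similarity = 1 - 5/7
= 0.2857


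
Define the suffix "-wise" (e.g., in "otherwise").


Suffix: -wise
Example: otherwise = other + -wise
Meaning = in the manner of


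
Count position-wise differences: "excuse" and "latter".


Comparing character by character (same length = 6):
  Pos 0: 'e' vs 'l' !=
  Pos 1: 'x' vs 'a' !=
  Pos 2: 'c' vs 't' !=
  Pos 3: 'u' vs 't' !=
  Pos 4: 's' vs 'e' !=
  Pos 5: 'e' vs 'r' !=
Hamming distance = 6


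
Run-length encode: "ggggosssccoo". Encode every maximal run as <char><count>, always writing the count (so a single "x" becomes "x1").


String: "ggggosssccoo"
Scanning for consecutive runs:
  'g' x 4
  'o' x 1
  's' x 3
  'c' x 2
  'o' x 2
RLE = "g4o1s3c2o2"


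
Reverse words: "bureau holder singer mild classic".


Original: "bureau holder singer mild classic"
Words (1..n): bureau | holder | singer | mild | classic
Reversed (n..1): classic | mild | singer | holder | bureau
Result = "classic mild singer holder bureau"


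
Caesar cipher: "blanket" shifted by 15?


Word: "blanket"
Shift: 15
Each letter → (letter + shift) mod 26:
  'b' (1) + 15 = 16 → 'q'
  'l' (11) + 15 = 0 → 'a'
  'a' (0) + 15 = 15 → 'p'
  'n' (13) + 15 = 2 → 'c'
  'k' (10) + 15 = 25 → 'z'
  'e' (4) + 15 = 19 → 't'
  't' (19) + 15 = 8 → 'i'
Result = "qapczti"


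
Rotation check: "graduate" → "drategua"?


Word: "graduate", Candidate: "drategua"
Method: check if candidate is substring of word+word
"graduategraduate" contains "drategua"? No
Is rotation = No


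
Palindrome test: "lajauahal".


Word: "lajauahal"
Reversed: "lahauajal"
Forward == Backward? lajauahal != lahauajal
Palindrome = No


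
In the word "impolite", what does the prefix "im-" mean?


Prefix: im-
Example: impolite (im- + polite)
Meaning = not / into


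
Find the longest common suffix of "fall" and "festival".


Word 1: "fall"
Word 2: "festival"
Comparing from end:
  Pos -1: 'l' == 'l'
  Pos -2: 'l' != 'a' (stop)
LCS = "l" (length 1)


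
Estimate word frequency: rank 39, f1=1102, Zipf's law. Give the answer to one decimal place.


Zipf's law: f(r) = f(1) / r
f(1) = 1102
f(39) = 1102 / 39
= 28.3 occurrences


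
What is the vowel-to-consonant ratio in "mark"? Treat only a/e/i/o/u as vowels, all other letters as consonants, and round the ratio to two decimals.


Word: "mark"
Vowels (a,e,i,o,u): 1
Consonants: 3
Ratio = 1/3
= 0.33


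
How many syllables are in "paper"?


Word: "paper"
Syllable breakdown: pa-per
Counting: 2 parts
= 2 syllables


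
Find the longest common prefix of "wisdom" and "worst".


Word 1: "wisdom"
Word 2: "worst"
Comparing from start:
  Pos 0: 'w' == 'w'
  Pos 1: 'i' != 'o' (stop)
LCP = "w" (length 1)


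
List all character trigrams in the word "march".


Word: "march" (length 5)
Number of trigrams = 5 - 3 + 1 = 3
  Position 0: "mar"
  Position 1: "arc"
  Position 2: "rch"
Trigrams = "mar", "arc", "rch"


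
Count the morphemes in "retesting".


Word: "retesting"
Morphemes: re- | test | -ing
Each morpheme carries meaning
= 3 morphemes


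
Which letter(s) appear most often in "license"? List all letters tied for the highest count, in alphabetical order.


Word: "license"
Letter counts:
  'c': 1
  'e': 2
  'i': 1
  'l': 1
  'n': 1
  's': 1
Maximum count = 2
Most frequent = 'e' (2 times each)


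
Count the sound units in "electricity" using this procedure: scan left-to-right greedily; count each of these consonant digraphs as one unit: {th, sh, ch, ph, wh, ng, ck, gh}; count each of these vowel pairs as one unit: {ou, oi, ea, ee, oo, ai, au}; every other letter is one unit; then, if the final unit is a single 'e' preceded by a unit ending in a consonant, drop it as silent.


Word: "electricity" (11 letters)
Left-to-right scan:
  1. 'e' (letter)
  2. 'l' (letter)
  3. 'e' (letter)
  4. 'c' (letter)
  5. 't' (letter)
  6. 'r' (letter)
  7. 'i' (letter)
  8. 'c' (letter)
  9. 'i' (letter)
  10. 't' (letter)
  11. 'y' (letter)
Units from scan: 11
Sound units = 11 units


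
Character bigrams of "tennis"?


Word: "tennis" (length 6)
Number of bigrams = 6 - 2 + 1 = 5
  Position 0: "te"
  Position 1: "en"
  Position 2: "nn"
  Position 3: "ni"
  Position 4: "is"
Bigrams = "te", "en", "nn", "ni", "is"


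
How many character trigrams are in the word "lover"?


Word: "lover" (length 5)
Number of 3-grams = length - 3 + 1 = 5 - 3 + 1
= 3


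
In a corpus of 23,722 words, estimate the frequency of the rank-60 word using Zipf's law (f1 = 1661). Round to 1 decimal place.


Zipf's law: f(r) = f(1) / r
f(1) = 1661
f(60) = 1661 / 60
= 27.7 occurrences


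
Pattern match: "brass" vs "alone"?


Pattern of "brass": [0, 1, 2, 3, 3]
Pattern of "alone": [0, 1, 2, 3, 4]
Patterns do not match
Same pattern = No


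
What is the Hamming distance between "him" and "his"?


Comparing character by character (same length = 3):
  Pos 0: 'h' vs 'h' =
  Pos 1: 'i' vs 'i' =
  Pos 2: 'm' vs 's' !=
Hamming distance = 1


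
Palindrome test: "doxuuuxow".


Word: "doxuuuxow"
Reversed: "woxuuuxod"
Forward == Backward? doxuuuxow != woxuuuxod
Palindrome = No


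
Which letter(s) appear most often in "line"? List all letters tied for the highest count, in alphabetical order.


Word: "line"
Letter counts:
  'e': 1
  'i': 1
  'l': 1
  'n': 1
Maximum count = 1
Most frequent = 'e', 'i', 'l', 'n' (1 time each)


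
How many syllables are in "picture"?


Word: "picture"
Syllable breakdown: pic-ture
Counting: 2 parts
= 2 syllables


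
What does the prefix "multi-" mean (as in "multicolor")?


Prefix: multi-
As in: multicolor -> multi- + color
Meaning = many


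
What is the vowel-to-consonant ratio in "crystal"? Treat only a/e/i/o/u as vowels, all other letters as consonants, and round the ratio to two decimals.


Word: "crystal"
Vowels (a,e,i,o,u): 1
Consonants: 6
Ratio = 1/6
= 0.17


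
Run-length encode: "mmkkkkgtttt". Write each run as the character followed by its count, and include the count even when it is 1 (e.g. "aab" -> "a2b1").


String: "mmkkkkgtttt"
Scanning for consecutive runs:
  'm' x 2
  'k' x 4
  'g' x 1
  't' x 4
RLE = "m2k4g1t4"


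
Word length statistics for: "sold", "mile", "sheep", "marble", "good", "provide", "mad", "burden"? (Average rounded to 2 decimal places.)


Lengths: "sold"=4, "mile"=4, "sheep"=5, "marble"=6, "good"=4, "provide"=7, "mad"=3, "burden"=6
Sum = 39, Count = 8
Average = 39/8 = 4.88
= avg=4.88, min=3, max=7


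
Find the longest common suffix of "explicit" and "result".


Word 1: "explicit"
Word 2: "result"
Comparing from end:
  Pos -1: 't' == 't'
  Pos -2: 'i' != 'l' (stop)
LCS = "t" (length 1)


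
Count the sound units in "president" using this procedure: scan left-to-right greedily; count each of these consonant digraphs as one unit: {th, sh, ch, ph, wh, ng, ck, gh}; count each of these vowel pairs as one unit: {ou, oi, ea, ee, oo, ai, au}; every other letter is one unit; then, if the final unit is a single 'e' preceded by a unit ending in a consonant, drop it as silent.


Word: "president" (9 letters)
Left-to-right scan:
  1. 'p' (letter)
  2. 'r' (letter)
  3. 'e' (letter)
  4. 's' (letter)
  5. 'i' (letter)
  6. 'd' (letter)
  7. 'e' (letter)
  8. 'n' (letter)
  9. 't' (letter)
Units from scan: 9
Sound units = 9 units


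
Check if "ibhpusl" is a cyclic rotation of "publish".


Word: "publish", Candidate: "ibhpusl"
Method: check if candidate is substring of word+word
"publishpublish" contains "ibhpusl"? No
Is rotation = No


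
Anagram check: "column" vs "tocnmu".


Word 1: "column" → sorted: clmnou
Word 2: "tocnmu" → sorted: cmnotu
Same letters? clmnou != cmnotu
Anagram = No


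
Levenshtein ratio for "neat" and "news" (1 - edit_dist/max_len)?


Word 1: "neat" (length 4)
Word 2: "news" (length 4)
One optimal edit sequence:
  1. keep 'n'
  2. keep 'e'
  3. substitute 'a' -> 'w'  (+1)
  4. substitute 't' -> 's'  (+1)
Edit distance = 2
Max length = max(4, 4) = 4
Similarity = 1 - 2/4
= 0.5000


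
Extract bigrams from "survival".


Word: "survival" (length 8)
Number of bigrams = 8 - 2 + 1 = 7
  Position 0: "su"
  Position 1: "ur"
  Position 2: "rv"
  Position 3: "vi"
  Position 4: "iv"
  Position 5: "va"
  Position 6: "al"
Bigrams = "su", "ur", "rv", "vi", "iv", "va", "al"


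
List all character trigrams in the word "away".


Word: "away" (length 4)
Number of trigrams = 4 - 3 + 1 = 2
  Position 0: "awa"
  Position 1: "way"
Trigrams = "awa", "way"


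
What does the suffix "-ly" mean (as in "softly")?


Suffix: -ly
As in: softly -> soft + -ly
Meaning = in a manner


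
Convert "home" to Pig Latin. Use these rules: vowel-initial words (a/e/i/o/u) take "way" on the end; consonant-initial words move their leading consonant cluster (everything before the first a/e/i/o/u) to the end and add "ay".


Word: "home"
Starts with consonant(s) → move to end, add 'ay'
Consonant cluster: "h"
Pig Latin = "omehay"


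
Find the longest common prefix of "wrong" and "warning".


Word 1: "wrong"
Word 2: "warning"
Comparing from start:
  Pos 0: 'w' == 'w'
  Pos 1: 'r' != 'a' (stop)
LCP = "w" (length 1)


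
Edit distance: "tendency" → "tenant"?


Word 1: "tendency" (length 8)
Word 2: "tenant" (length 6)
One optimal edit sequence (insert/delete/substitute each cost 1):
  1. keep 't'
  2. keep 'e'
  3. keep 'n'
  4. delete 'd'  (+1)
  5. substitute 'e' -> 'a'  (+1)
  6. keep 'n'
  7. delete 'c'  (+1)
  8. substitute 'y' -> 't'  (+1)
Total edit operations: 4
Edit distance = 4


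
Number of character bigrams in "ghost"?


Word: "ghost" (length 5)
Number of 2-grams = length - 2 + 1 = 5 - 2 + 1
= 4


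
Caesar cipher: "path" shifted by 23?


Word: "path"
Shift: 23
Each letter → (letter + shift) mod 26:
  'p' (15) + 23 = 12 → 'm'
  'a' (0) + 23 = 23 → 'x'
  't' (19) + 23 = 16 → 'q'
  'h' (7) + 23 = 4 → 'e'
Result = "mxqe"


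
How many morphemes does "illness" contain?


Word: "illness"
Morphemes: ill / -ness
Each morpheme carries meaning
= 2 morphemes


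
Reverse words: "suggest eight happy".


Original: "suggest eight happy"
Words (1..n): suggest | eight | happy
Reversed (n..1): happy | eight | suggest
Result = "happy eight suggest"


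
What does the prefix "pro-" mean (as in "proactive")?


Prefix: pro-
Example: proactive (pro- + active)
Meaning = forward / in favor of


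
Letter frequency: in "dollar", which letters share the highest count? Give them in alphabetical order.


Word: "dollar"
Letter counts:
  'a': 1
  'd': 1
  'l': 2
  'o': 1
  'r': 1
Maximum count = 2
Most frequent = 'l' (2 times each)


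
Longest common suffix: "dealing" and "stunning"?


Word 1: "dealing"
Word 2: "stunning"
Comparing from end:
  Pos -1: 'g' == 'g'
  Pos -2: 'n' == 'n'
  Pos -3: 'i' == 'i'
  Pos -4: 'l' != 'n' (stop)
LCS = "ing" (length 3)


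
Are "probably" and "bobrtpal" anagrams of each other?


Word 1: "probably" → sorted: abblopry
Word 2: "bobrtpal" → sorted: abbloprt
Same letters? abblopry != abbloprt
Anagram = No


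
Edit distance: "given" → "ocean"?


Word 1: "given" (length 5)
Word 2: "ocean" (length 5)
One optimal edit sequence (insert/delete/substitute each cost 1):
  1. substitute 'g' -> 'o'  (+1)
  2. substitute 'i' -> 'c'  (+1)
  3. substitute 'v' -> 'e'  (+1)
  4. substitute 'e' -> 'a'  (+1)
  5. keep 'n'
Total edit operations: 4
Edit distance = 4


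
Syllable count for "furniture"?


Word: "furniture"
Syllable breakdown: fur-ni-ture
Counting: 3 parts
= 3 syllables


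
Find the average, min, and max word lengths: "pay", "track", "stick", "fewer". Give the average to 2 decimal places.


Lengths: "pay"=3, "track"=5, "stick"=5, "fewer"=5
Sum = 18, Count = 4
Average = 18/4 = 4.50
= avg=4.50, min=3, max=5


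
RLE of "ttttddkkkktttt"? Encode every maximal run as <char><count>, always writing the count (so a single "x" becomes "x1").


String: "ttttddkkkktttt"
Scanning for consecutive runs:
  't' x 4
  'd' x 2
  'k' x 4
  't' x 4
RLE = "t4d2k4t4"


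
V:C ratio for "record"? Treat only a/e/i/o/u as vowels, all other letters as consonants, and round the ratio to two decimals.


Word: "record"
Vowels (a,e,i,o,u): 2
Consonants: 4
Ratio = 2/4
= 0.50


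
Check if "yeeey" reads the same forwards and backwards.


Word: "yeeey"
Reversed: "yeeey"
Forward == Backward? yeeey == yeeey
Palindrome = Yes


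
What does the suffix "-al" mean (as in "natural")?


Suffix: -al
Example: natural = nature + -al, with a spelling change
Meaning = relating to


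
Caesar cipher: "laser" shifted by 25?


Word: "laser"
Shift: 25
Each letter → (letter + shift) mod 26:
  'l' (11) + 25 = 10 → 'k'
  'a' (0) + 25 = 25 → 'z'
  's' (18) + 25 = 17 → 'r'
  'e' (4) + 25 = 3 → 'd'
  'r' (17) + 25 = 16 → 'q'
Result = "kzrdq"


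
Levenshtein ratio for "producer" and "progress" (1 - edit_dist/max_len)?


Word 1: "producer" (length 8)
Word 2: "progress" (length 8)
One optimal edit sequence:
  1. keep 'p'
  2. keep 'r'
  3. keep 'o'
  4. substitute 'd' -> 'g'  (+1)
  5. substitute 'u' -> 'r'  (+1)
  6. substitute 'c' -> 'e'  (+1)
  7. substitute 'e' -> 's'  (+1)
  8. substitute 'r' -> 's'  (+1)
Edit distance = 5
Max length = max(8, 8) = 8
Similarity = 1 - 5/8
= 0.3750


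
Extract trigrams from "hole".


Word: "hole" (length 4)
Number of trigrams = 4 - 3 + 1 = 2
  Position 0: "hol"
  Position 1: "ole"
Trigrams = "hol", "ole"


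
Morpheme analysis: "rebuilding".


Word: "rebuilding"
Morphemes: re- | build | -ing
Each morpheme carries meaning
= 3 morphemes


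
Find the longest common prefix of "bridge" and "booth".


Word 1: "bridge"
Word 2: "booth"
Comparing from start:
  Pos 0: 'b' == 'b'
  Pos 1: 'r' != 'o' (stop)
LCP = "b" (length 1)


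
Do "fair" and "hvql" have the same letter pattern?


Pattern of "fair": [0, 1, 2, 3]
Pattern of "hvql": [0, 1, 2, 3]
Patterns match
Same pattern = Yes


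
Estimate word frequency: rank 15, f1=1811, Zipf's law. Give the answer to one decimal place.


Zipf's law: f(r) = f(1) / r
f(1) = 1811
f(15) = 1811 / 15
= 120.7 occurrences


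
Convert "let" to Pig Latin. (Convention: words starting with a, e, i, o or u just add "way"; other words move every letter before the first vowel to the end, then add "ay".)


Word: "let"
Starts with consonant(s) → move to end, add 'ay'
Consonant cluster: "l"
Pig Latin = "etlay"


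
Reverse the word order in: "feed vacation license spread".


Original: "feed vacation license spread"
Words (1..n): feed | vacation | license | spread
Reversed (n..1): spread | license | vacation | feed
Result = "spread license vacation feed"


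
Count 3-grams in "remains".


Word: "remains" (length 7)
Number of 3-grams = length - 3 + 1 = 7 - 3 + 1
= 5


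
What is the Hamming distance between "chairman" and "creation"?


Comparing character by character (same length = 8):
  Pos 0: 'c' vs 'c' =
  Pos 1: 'h' vs 'r' !=
  Pos 2: 'a' vs 'e' !=
  Pos 3: 'i' vs 'a' !=
  Pos 4: 'r' vs 't' !=
  Pos 5: 'm' vs 'i' !=
  Pos 6: 'a' vs 'o' !=
  Pos 7: 'n' vs 'n' =
Hamming distance = 6


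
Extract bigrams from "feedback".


Word: "feedback" (length 8)
Number of bigrams = 8 - 2 + 1 = 7
  Position 0: "fe"
  Position 1: "ee"
  Position 2: "ed"
  Position 3: "db"
  Position 4: "ba"
  Position 5: "ac"
  Position 6: "ck"
Bigrams = "fe", "ee", "ed", "db", "ba", "ac", "ck"


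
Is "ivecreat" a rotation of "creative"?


Word: "creative", Candidate: "ivecreat"
Method: check if candidate is substring of word+word
"creativecreative" contains "ivecreat"? Yes
Is rotation = Yes


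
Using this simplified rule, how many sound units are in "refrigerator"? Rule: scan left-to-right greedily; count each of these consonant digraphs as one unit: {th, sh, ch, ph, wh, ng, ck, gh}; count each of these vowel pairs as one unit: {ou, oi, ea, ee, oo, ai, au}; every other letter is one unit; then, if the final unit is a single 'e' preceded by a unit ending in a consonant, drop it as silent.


Word: "refrigerator" (12 letters)
Left-to-right scan:
  (1) 'r' (letter)
  (2) 'e' (letter)
  (3) 'f' (letter)
  (4) 'r' (letter)
  (5) 'i' (letter)
  (6) 'g' (letter)
  (7) 'e' (letter)
  (8) 'r' (letter)
  (9) 'a' (letter)
  (10) 't' (letter)
  (11) 'o' (letter)
  (12) 'r' (letter)
Units from scan: 12
Sound units = 12 units


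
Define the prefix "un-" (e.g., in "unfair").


Prefix: un-
As in: unfair -> un- + fair
Meaning = not / reverse


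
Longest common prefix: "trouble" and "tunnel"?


Word 1: "trouble"
Word 2: "tunnel"
Comparing from start:
  Pos 0: 't' == 't'
  Pos 1: 'r' != 'u' (stop)
LCP = "t" (length 1)


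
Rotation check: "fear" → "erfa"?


Word: "fear", Candidate: "erfa"
Method: check if candidate is substring of word+word
"fearfear" contains "erfa"? No
Is rotation = No


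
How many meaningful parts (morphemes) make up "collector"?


Word: "collector"
Morphemes: collect + -or
Each morpheme carries meaning
= 2 morphemes


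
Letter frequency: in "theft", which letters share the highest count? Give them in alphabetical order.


Word: "theft"
Letter counts:
  'e': 1
  'f': 1
  'h': 1
  't': 2
Maximum count = 2
Most frequent = 't' (2 times each)


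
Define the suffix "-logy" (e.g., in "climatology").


Suffix: -logy
Example: climatology (climate + -logy, with a spelling change)
Meaning = study of


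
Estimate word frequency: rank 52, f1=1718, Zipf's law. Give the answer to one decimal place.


Zipf's law: f(r) = f(1) / r
f(1) = 1718
f(52) = 1718 / 52
= 33.0 occurrences


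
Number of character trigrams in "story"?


Word: "story" (length 5)
Number of 3-grams = length - 3 + 1 = 5 - 3 + 1
= 3


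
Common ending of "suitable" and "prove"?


Word 1: "suitable"
Word 2: "prove"
Comparing from end:
  Pos -1: 'e' == 'e'
  Pos -2: 'l' != 'v' (stop)
LCS = "e" (length 1)


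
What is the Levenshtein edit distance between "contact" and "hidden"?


Word 1: "contact" (length 7)
Word 2: "hidden" (length 6)
One optimal edit sequence (insert/delete/substitute each cost 1):
  1. delete 'c'  (+1)
  2. substitute 'o' -> 'h'  (+1)
  3. substitute 'n' -> 'i'  (+1)
  4. substitute 't' -> 'd'  (+1)
  5. substitute 'a' -> 'd'  (+1)
  6. substitute 'c' -> 'e'  (+1)
  7. substitute 't' -> 'n'  (+1)
Total edit operations: 7
Edit distance = 7


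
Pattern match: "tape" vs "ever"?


Pattern of "tape": [0, 1, 2, 3]
Pattern of "ever": [0, 1, 0, 2]
Patterns do not match
Same pattern = No


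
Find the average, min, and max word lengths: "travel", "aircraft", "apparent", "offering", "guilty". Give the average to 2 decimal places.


Lengths: "travel"=6, "aircraft"=8, "apparent"=8, "offering"=8, "guilty"=6
Sum = 36, Count = 5
Average = 36/5 = 7.20
= avg=7.20, min=6, max=8


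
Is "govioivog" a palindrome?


Word: "govioivog"
Reversed: "govioivog"
Forward == Backward? govioivog == govioivog
Palindrome = Yes


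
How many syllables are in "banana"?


Word: "banana"
Syllable breakdown: ba · na · na
Counting: 3 parts
= 3 syllables


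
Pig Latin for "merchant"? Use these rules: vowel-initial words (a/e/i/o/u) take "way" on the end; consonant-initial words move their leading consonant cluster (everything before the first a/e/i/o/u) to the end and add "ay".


Word: "merchant"
Starts with consonant(s) → move to end, add 'ay'
Consonant cluster: "m"
Pig Latin = "erchantmay"


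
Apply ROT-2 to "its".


Word: "its"
Shift: 2
Each letter → (letter + shift) mod 26:
  'i' (8) + 2 = 10 → 'k'
  't' (19) + 2 = 21 → 'v'
  's' (18) + 2 = 20 → 'u'
Result = "kvu"


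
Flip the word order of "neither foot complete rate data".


Original: "neither foot complete rate data"
Words (1..n): neither | foot | complete | rate | data
Reversed (n..1): data | rate | complete | foot | neither
Result = "data rate complete foot neither"


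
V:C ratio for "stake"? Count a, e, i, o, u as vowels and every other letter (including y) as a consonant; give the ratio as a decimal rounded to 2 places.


Word: "stake"
Vowels (a,e,i,o,u): 2
Consonants: 3
Ratio = 2/3
= 0.67


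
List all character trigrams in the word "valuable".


Word: "valuable" (length 8)
Number of trigrams = 8 - 3 + 1 = 6
  Position 0: "val"
  Position 1: "alu"
  Position 2: "lua"
  Position 3: "uab"
  Position 4: "abl"
  Position 5: "ble"
Trigrams = "val", "alu", "lua", "uab", "abl", "ble"


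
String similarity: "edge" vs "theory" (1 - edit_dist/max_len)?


Word 1: "edge" (length 4)
Word 2: "theory" (length 6)
One optimal edit sequence:
  1. insert 't'  (+1)
  2. insert 'h'  (+1)
  3. keep 'e'
  4. substitute 'd' -> 'o'  (+1)
  5. substitute 'g' -> 'r'  (+1)
  6. substitute 'e' -> 'y'  (+1)
Edit distance = 5
Max length = max(4, 6) = 6
Similarity = 1 - 5/6
= 0.1667


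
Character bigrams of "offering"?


Word: "offering" (length 8)
Number of bigrams = 8 - 2 + 1 = 7
  Position 0: "of"
  Position 1: "ff"
  Position 2: "fe"
  Position 3: "er"
  Position 4: "ri"
  Position 5: "in"
  Position 6: "ng"
Bigrams = "of", "ff", "fe", "er", "ri", "in", "ng"


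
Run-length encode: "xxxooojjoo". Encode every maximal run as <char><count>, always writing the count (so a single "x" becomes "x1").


String: "xxxooojjoo"
Scanning for consecutive runs:
  'x' x 3
  'o' x 3
  'j' x 2
  'o' x 2
RLE = "x3o3j2o2"


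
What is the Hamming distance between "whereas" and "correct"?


Comparing character by character (same length = 7):
  Pos 0: 'w' vs 'c' !=
  Pos 1: 'h' vs 'o' !=
  Pos 2: 'e' vs 'r' !=
  Pos 3: 'r' vs 'r' =
  Pos 4: 'e' vs 'e' =
  Pos 5: 'a' vs 'c' !=
  Pos 6: 's' vs 't' !=
Hamming distance = 5


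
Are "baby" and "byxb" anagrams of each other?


Word 1: "baby" → sorted: abby
Word 2: "byxb" → sorted: bbxy
Same letters? abby != bbxy
Anagram = No


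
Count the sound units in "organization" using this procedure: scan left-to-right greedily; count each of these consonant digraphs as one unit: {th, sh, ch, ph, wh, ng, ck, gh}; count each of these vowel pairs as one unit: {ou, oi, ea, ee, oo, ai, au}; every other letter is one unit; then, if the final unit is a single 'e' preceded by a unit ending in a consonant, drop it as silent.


Word: "organization" (12 letters)
Left-to-right scan:
  [1] 'o' (letter)
  [2] 'r' (letter)
  [3] 'g' (letter)
  [4] 'a' (letter)
  [5] 'n' (letter)
  [6] 'i' (letter)
  [7] 'z' (letter)
  [8] 'a' (letter)
  [9] 't' (letter)
  [10] 'i' (letter)
  [11] 'o' (letter)
  [12] 'n' (letter)
Units from scan: 12
Sound units = 12 units


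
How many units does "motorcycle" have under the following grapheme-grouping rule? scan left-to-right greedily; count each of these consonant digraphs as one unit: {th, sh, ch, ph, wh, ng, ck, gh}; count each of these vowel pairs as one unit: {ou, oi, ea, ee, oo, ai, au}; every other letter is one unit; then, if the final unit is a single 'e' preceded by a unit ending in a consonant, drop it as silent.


Word: "motorcycle" (10 letters)
Left-to-right scan:
  (1) 'm' (letter)
  (2) 'o' (letter)
  (3) 't' (letter)
  (4) 'o' (letter)
  (5) 'r' (letter)
  (6) 'c' (letter)
  (7) 'y' (letter)
  (8) 'c' (letter)
  (9) 'l' (letter)
  (10) 'e' (letter)
Units from scan: 10
Final unit is 'e' after a consonant -> drop as silent (-1)
Sound units = 9 units


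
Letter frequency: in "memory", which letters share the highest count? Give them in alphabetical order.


Word: "memory"
Letter counts:
  'e': 1
  'm': 2
  'o': 1
  'r': 1
  'y': 1
Maximum count = 2
Most frequent = 'm' (2 times each)


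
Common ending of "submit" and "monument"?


Word 1: "submit"
Word 2: "monument"
Comparing from end:
  Pos -1: 't' == 't'
  Pos -2: 'i' != 'n' (stop)
LCS = "t" (length 1)


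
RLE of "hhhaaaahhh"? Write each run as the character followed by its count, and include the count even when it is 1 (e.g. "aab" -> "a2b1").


String: "hhhaaaahhh"
Scanning for consecutive runs:
  'h' x 3
  'a' x 4
  'h' x 3
RLE = "h3a4h3"


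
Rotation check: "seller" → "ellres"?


Word: "seller", Candidate: "ellres"
Method: check if candidate is substring of word+word
"sellerseller" contains "ellres"? No
Is rotation = No


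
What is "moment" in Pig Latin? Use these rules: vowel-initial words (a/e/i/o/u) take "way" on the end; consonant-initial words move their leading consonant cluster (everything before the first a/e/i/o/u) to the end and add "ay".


Word: "moment"
Starts with consonant(s) → move to end, add 'ay'
Consonant cluster: "m"
Pig Latin = "omentmay"


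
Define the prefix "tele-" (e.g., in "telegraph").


Prefix: tele-
As in: telegraph -> tele- + graph
Meaning = distant


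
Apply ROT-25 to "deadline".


Word: "deadline"
Shift: 25
Each letter → (letter + shift) mod 26:
  'd' (3) + 25 = 2 → 'c'
  'e' (4) + 25 = 3 → 'd'
  'a' (0) + 25 = 25 → 'z'
  'd' (3) + 25 = 2 → 'c'
  'l' (11) + 25 = 10 → 'k'
  'i' (8) + 25 = 7 → 'h'
  'n' (13) + 25 = 12 → 'm'
  'e' (4) + 25 = 3 → 'd'
Result = "cdzckhmd"


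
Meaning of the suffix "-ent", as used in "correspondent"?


Suffix: -ent
As in: correspondent -> correspond + -ent
Meaning = one who / that which


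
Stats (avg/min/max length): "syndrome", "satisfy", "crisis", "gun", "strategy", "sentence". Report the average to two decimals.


Lengths: "syndrome"=8, "satisfy"=7, "crisis"=6, "gun"=3, "strategy"=8, "sentence"=8
Sum = 40, Count = 6
Average = 40/6 = 6.67
= avg=6.67, min=3, max=8


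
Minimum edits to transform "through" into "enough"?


Word 1: "through" (length 7)
Word 2: "enough" (length 6)
One optimal edit sequence (insert/delete/substitute each cost 1):
  1. delete 't'  (+1)
  2. substitute 'h' -> 'e'  (+1)
  3. substitute 'r' -> 'n'  (+1)
  4. keep 'o'
  5. keep 'u'
  6. keep 'g'
  7. keep 'h'
Total edit operations: 3
Edit distance = 3


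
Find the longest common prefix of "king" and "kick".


Word 1: "king"
Word 2: "kick"
Comparing from start:
  Pos 0: 'k' == 'k'
  Pos 1: 'i' == 'i'
  Pos 2: 'n' != 'c' (stop)
LCP = "ki" (length 2)


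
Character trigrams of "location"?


Word: "location" (length 8)
Number of trigrams = 8 - 3 + 1 = 6
  Position 0: "loc"
  Position 1: "oca"
  Position 2: "cat"
  Position 3: "ati"
  Position 4: "tio"
  Position 5: "ion"
Trigrams = "loc", "oca", "cat", "ati", "tio", "ion"


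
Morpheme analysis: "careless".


Word: "careless"
Morphemes: care + -less
Each morpheme carries meaning
= 2 morphemes


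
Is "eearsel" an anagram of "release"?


Word 1: "release" → sorted: aeeelrs
Word 2: "eearsel" → sorted: aeeelrs
Same letters? aeeelrs == aeeelrs
Anagram = Yes


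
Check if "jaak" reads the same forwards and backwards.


Word: "jaak"
Reversed: "kaaj"
Forward == Backward? jaak != kaaj
Palindrome = No


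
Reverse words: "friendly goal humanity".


Original: "friendly goal humanity"
Words (1..n): friendly | goal | humanity
Reversed (n..1): humanity | goal | friendly
Result = "humanity goal friendly"


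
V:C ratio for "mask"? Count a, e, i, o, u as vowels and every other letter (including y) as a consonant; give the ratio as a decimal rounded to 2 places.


Word: "mask"
Vowels (a,e,i,o,u): 1
Consonants: 3
Ratio = 1/3
= 0.33


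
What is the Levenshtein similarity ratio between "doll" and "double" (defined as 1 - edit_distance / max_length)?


Word 1: "doll" (length 4)
Word 2: "double" (length 6)
One optimal edit sequence:
  1. keep 'd'
  2. keep 'o'
  3. insert 'u'  (+1)
  4. insert 'b'  (+1)
  5. keep 'l'
  6. substitute 'l' -> 'e'  (+1)
Edit distance = 3
Max length = max(4, 6) = 6
Similarity = 1 - 3/6
= 0.5000


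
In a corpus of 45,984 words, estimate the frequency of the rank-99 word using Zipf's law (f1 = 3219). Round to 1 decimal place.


Zipf's law: f(r) = f(1) / r
f(1) = 3219
f(99) = 3219 / 99
= 32.5 occurrences


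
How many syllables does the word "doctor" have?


Word: "doctor"
Syllable breakdown: doc-tor
Counting: 2 parts
= 2 syllables


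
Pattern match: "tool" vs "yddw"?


Pattern of "tool": [0, 1, 1, 2]
Pattern of "yddw": [0, 1, 1, 2]
Patterns match
Same pattern = Yes


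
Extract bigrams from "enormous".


Word: "enormous" (length 8)
Number of bigrams = 8 - 2 + 1 = 7
  Position 0: "en"
  Position 1: "no"
  Position 2: "or"
  Position 3: "rm"
  Position 4: "mo"
  Position 5: "ou"
  Position 6: "us"
Bigrams = "en", "no", "or", "rm", "mo", "ou", "us"


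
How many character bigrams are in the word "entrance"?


Word: "entrance" (length 8)
Number of 2-grams = length - 2 + 1 = 8 - 2 + 1
= 7


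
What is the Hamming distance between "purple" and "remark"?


Comparing character by character (same length = 6):
  Pos 0: 'p' vs 'r' !=
  Pos 1: 'u' vs 'e' !=
  Pos 2: 'r' vs 'm' !=
  Pos 3: 'p' vs 'a' !=
  Pos 4: 'l' vs 'r' !=
  Pos 5: 'e' vs 'k' !=
Hamming distance = 6


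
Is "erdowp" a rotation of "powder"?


Word: "powder", Candidate: "erdowp"
Method: check if candidate is substring of word+word
"powderpowder" contains "erdowp"? No
Is rotation = No


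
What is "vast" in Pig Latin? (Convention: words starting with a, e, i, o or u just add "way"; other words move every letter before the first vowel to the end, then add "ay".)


Word: "vast"
Starts with consonant(s) → move to end, add 'ay'
Consonant cluster: "v"
Pig Latin = "astvay"


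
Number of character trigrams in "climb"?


Word: "climb" (length 5)
Number of 3-grams = length - 3 + 1 = 5 - 3 + 1
= 3


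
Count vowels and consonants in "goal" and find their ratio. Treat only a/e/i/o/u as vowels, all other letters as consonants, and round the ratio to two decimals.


Word: "goal"
Vowels (a,e,i,o,u): 2
Consonants: 2
Ratio = 2/2
= 1.00


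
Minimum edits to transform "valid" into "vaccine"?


Word 1: "valid" (length 5)
Word 2: "vaccine" (length 7)
One optimal edit sequence (insert/delete/substitute each cost 1):
  1. keep 'v'
  2. keep 'a'
  3. insert 'c'  (+1)
  4. substitute 'l' -> 'c'  (+1)
  5. keep 'i'
  6. insert 'n'  (+1)
  7. substitute 'd' -> 'e'  (+1)
Total edit operations: 4
Edit distance = 4


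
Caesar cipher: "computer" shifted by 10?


Word: "computer"
Shift: 10
Each letter → (letter + shift) mod 26:
  'c' (2) + 10 = 12 → 'm'
  'o' (14) + 10 = 24 → 'y'
  'm' (12) + 10 = 22 → 'w'
  'p' (15) + 10 = 25 → 'z'
  'u' (20) + 10 = 4 → 'e'
  't' (19) + 10 = 3 → 'd'
  'e' (4) + 10 = 14 → 'o'
  'r' (17) + 10 = 1 → 'b'
Result = "mywzedob"


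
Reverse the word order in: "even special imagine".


Original: "even special imagine"
Words (1..n): even | special | imagine
Reversed (n..1): imagine | special | even
Result = "imagine special even"


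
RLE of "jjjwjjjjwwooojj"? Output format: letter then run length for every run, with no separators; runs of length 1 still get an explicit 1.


String: "jjjwjjjjwwooojj"
Scanning for consecutive runs:
  'j' x 3
  'w' x 1
  'j' x 4
  'w' x 2
  'o' x 3
  'j' x 2
RLE = "j3w1j4w2o3j2"


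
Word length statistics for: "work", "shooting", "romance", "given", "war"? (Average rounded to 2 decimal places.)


Lengths: "work"=4, "shooting"=8, "romance"=7, "given"=5, "war"=3
Sum = 27, Count = 5
Average = 27/5 = 5.40
= avg=5.40, min=3, max=8


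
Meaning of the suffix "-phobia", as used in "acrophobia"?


Suffix: -phobia
Example: acrophobia = acro- + -phobia
Meaning = fear of


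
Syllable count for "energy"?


Word: "energy"
Syllable breakdown: en · er · gy
Counting: 3 parts
= 3 syllables


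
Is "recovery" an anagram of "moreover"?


Word 1: "moreover" → sorted: eemoorrv
Word 2: "recovery" → sorted: ceeorrvy
Same letters? eemoorrv != ceeorrvy
Anagram = No


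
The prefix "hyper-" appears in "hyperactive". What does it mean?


Prefix: hyper-
Example: hyperactive (hyper- + active)
Meaning = over / excessive


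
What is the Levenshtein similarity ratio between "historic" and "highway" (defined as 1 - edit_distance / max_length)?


Word 1: "historic" (length 8)
Word 2: "highway" (length 7)
One optimal edit sequence:
  1. keep 'h'
  2. keep 'i'
  3. delete 's'  (+1)
  4. substitute 't' -> 'g'  (+1)
  5. substitute 'o' -> 'h'  (+1)
  6. substitute 'r' -> 'w'  (+1)
  7. substitute 'i' -> 'a'  (+1)
  8. substitute 'c' -> 'y'  (+1)
Edit distance = 6
Max length = max(8, 7) = 8
Similarity = 1 - 6/8
= 0.2500


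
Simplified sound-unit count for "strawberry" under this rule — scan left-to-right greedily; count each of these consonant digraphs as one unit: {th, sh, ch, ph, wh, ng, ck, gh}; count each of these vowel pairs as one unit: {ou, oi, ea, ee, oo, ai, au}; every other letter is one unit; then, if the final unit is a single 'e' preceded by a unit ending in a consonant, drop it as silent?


Word: "strawberry" (10 letters)
Left-to-right scan:
  (1) 's' (letter)
  (2) 't' (letter)
  (3) 'r' (letter)
  (4) 'a' (letter)
  (5) 'w' (letter)
  (6) 'b' (letter)
  (7) 'e' (letter)
  (8) 'r' (letter)
  (9) 'r' (letter)
  (10) 'y' (letter)
Units from scan: 10
Sound units = 10 units


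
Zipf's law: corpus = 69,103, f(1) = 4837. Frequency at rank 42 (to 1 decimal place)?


Zipf's law: f(r) = f(1) / r
f(1) = 4837
f(42) = 4837 / 42
= 115.2 occurrences


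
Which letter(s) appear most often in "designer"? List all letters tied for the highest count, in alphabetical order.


Word: "designer"
Letter counts:
  'd': 1
  'e': 2
  'g': 1
  'i': 1
  'n': 1
  'r': 1
  's': 1
Maximum count = 2
Most frequent = 'e' (2 times each)


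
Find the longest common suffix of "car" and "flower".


Word 1: "car"
Word 2: "flower"
Comparing from end:
  Pos -1: 'r' == 'r'
  Pos -2: 'a' != 'e' (stop)
LCS = "r" (length 1)


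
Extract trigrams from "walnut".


Word: "walnut" (length 6)
Number of trigrams = 6 - 3 + 1 = 4
  Position 0: "wal"
  Position 1: "aln"
  Position 2: "lnu"
  Position 3: "nut"
Trigrams = "wal", "aln", "lnu", "nut"


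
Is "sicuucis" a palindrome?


Word: "sicuucis"
Reversed: "sicuucis"
Forward == Backward? sicuucis == sicuucis
Palindrome = Yes


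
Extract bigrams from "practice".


Word: "practice" (length 8)
Number of bigrams = 8 - 2 + 1 = 7
  Position 0: "pr"
  Position 1: "ra"
  Position 2: "ac"
  Position 3: "ct"
  Position 4: "ti"
  Position 5: "ic"
  Position 6: "ce"
Bigrams = "pr", "ra", "ac", "ct", "ti", "ic", "ce"


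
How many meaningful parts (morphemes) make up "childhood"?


Word: "childhood"
Morphemes: child + -hood
Each morpheme carries meaning
= 2 morphemes


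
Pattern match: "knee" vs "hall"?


Pattern of "knee": [0, 1, 2, 2]
Pattern of "hall": [0, 1, 2, 2]
Patterns match
Same pattern = Yes


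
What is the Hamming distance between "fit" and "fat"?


Comparing character by character (same length = 3):
  Pos 0: 'f' vs 'f' =
  Pos 1: 'i' vs 'a' !=
  Pos 2: 't' vs 't' =
Hamming distance = 1


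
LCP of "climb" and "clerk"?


Word 1: "climb"
Word 2: "clerk"
Comparing from start:
  Pos 0: 'c' == 'c'
  Pos 1: 'l' == 'l'
  Pos 2: 'i' != 'e' (stop)
LCP = "cl" (length 2)


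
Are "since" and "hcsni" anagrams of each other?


Word 1: "since" → sorted: ceins
Word 2: "hcsni" → sorted: chins
Same letters? ceins != chins
Anagram = No


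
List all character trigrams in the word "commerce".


Word: "commerce" (length 8)
Number of trigrams = 8 - 3 + 1 = 6
  Position 0: "com"
  Position 1: "omm"
  Position 2: "mme"
  Position 3: "mer"
  Position 4: "erc"
  Position 5: "rce"
Trigrams = "com", "omm", "mme", "mer", "erc", "rce"


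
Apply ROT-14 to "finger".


Word: "finger"
Shift: 14
Each letter → (letter + shift) mod 26:
  'f' (5) + 14 = 19 → 't'
  'i' (8) + 14 = 22 → 'w'
  'n' (13) + 14 = 1 → 'b'
  'g' (6) + 14 = 20 → 'u'
  'e' (4) + 14 = 18 → 's'
  'r' (17) + 14 = 5 → 'f'
Result = "twbusf"


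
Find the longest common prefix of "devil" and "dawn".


Word 1: "devil"
Word 2: "dawn"
Comparing from start:
  Pos 0: 'd' == 'd'
  Pos 1: 'e' != 'a' (stop)
LCP = "d" (length 1)


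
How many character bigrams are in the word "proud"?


Word: "proud" (length 5)
Number of 2-grams = length - 2 + 1 = 5 - 2 + 1
= 4


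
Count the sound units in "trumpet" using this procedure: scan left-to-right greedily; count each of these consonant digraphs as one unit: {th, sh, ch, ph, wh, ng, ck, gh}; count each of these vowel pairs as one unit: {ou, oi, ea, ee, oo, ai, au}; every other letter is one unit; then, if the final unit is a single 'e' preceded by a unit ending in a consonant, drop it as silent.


Word: "trumpet" (7 letters)
Left-to-right scan:
  (1) 't' (letter)
  (2) 'r' (letter)
  (3) 'u' (letter)
  (4) 'm' (letter)
  (5) 'p' (letter)
  (6) 'e' (letter)
  (7) 't' (letter)
Units from scan: 7
Sound units = 7 units


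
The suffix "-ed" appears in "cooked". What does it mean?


Suffix: -ed
As in: cooked -> cook + -ed
Meaning = past tense


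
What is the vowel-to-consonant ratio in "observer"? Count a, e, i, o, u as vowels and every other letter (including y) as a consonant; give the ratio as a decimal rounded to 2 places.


Word: "observer"
Vowels (a,e,i,o,u): 3
Consonants: 5
Ratio = 3/5
= 0.60


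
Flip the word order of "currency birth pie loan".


Original: "currency birth pie loan"
Words (1..n): currency | birth | pie | loan
Reversed (n..1): loan | pie | birth | currency
Result = "loan pie birth currency"


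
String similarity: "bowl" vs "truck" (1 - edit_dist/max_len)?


Word 1: "bowl" (length 4)
Word 2: "truck" (length 5)
One optimal edit sequence:
  1. insert 't'  (+1)
  2. substitute 'b' -> 'r'  (+1)
  3. substitute 'o' -> 'u'  (+1)
  4. substitute 'w' -> 'c'  (+1)
  5. substitute 'l' -> 'k'  (+1)
Edit distance = 5
Max length = max(4, 5) = 5
Similarity = 1 - 5/5
= 0.0000


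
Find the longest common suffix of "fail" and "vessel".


Word 1: "fail"
Word 2: "vessel"
Comparing from end:
  Pos -1: 'l' == 'l'
  Pos -2: 'i' != 'e' (stop)
LCS = "l" (length 1)


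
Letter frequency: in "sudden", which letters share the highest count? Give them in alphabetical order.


Word: "sudden"
Letter counts:
  'd': 2
  'e': 1
  'n': 1
  's': 1
  'u': 1
Maximum count = 2
Most frequent = 'd' (2 times each)


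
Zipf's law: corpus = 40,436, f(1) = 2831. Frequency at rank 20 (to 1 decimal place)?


Zipf's law: f(r) = f(1) / r
f(1) = 2831
f(20) = 2831 / 20
= 141.6 occurrences


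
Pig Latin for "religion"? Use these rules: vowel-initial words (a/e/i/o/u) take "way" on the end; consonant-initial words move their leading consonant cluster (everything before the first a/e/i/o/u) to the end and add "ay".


Word: "religion"
Starts with consonant(s) → move to end, add 'ay'
Consonant cluster: "r"
Pig Latin = "eligionray"
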